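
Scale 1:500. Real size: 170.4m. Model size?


Model size = real / scale
= 170.4 / 500
= 0.3408 m

0.3408 m


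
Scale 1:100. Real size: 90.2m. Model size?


Model size = real / scale
= 90.2 / 100
= 0.9020 m

0.9020 m


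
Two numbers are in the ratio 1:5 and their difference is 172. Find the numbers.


Let A = 1k, B = 5k.
5k - 1k = 172
4k = 172 → k = 172/4 = 43
A = 1×43 = 43, B = 5×43 = 215
= A = 43, B = 215

A = 43, B = 215


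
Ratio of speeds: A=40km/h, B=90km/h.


Ratio = 40:90
GCD = 10
Simplified = 4:9
Time ratio (same distance) = 9:4
Speed ratio = 4:9

4:9


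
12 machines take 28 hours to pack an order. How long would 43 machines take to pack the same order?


Inverse proportion: x × y = constant
k = 12 × 28 = 336
y₂ = k / 43 = 336 / 43
= 7.81

7.81


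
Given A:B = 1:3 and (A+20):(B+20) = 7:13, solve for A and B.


Let A = 1k, B = 3k.
(1k + 20) / (3k + 20) = 7/13
Cross-multiply: 13(1k + 20) = 7(3k + 20)
13k + 260 = 21k + 140
13k - 21k = 140 - 260
-8k = -120
k = -120/-8 = 15
A = 1×15 = 15, B = 3×15 = 45
= A = 15, B = 45

A = 15, B = 45


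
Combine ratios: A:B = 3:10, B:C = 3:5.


Match B: multiply A:B by 3 → 9:30
Multiply B:C by 10 → 30:50
Combined: 9:30:50
GCD = 1
= 9:30:50

9:30:50


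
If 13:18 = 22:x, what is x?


Cross multiply: 13 × x = 18 × 22
13x = 396
x = 396 / 13
= 30.46

30.46


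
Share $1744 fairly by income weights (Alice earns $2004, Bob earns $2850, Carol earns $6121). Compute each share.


Total income = 2004 + 2850 + 6121 = $10975
Alice: $1744 × 2004/10975 = $318.45
Bob: $1744 × 2850/10975 = $452.88
Carol: $1744 × 6121/10975 = $972.67
= Alice: $318.45, Bob: $452.88, Carol: $972.67

Alice: $318.45, Bob: $452.88, Carol: $972.67


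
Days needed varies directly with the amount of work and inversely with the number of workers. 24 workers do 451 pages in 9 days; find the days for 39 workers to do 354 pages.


Days ∝ work / workers, so d₂ = d₁ × (m₁/m₂) × (w₂/w₁)
Workers factor (inverse): 24/39 ≈ 0.6154
Work factor (direct): 354/451 ≈ 0.7849
d₂ = 9 × 24/39 × 354/451 = (9 × 24 × 354) / (39 × 451) = 76464/17589
≈ 4.35 days

4.35 days


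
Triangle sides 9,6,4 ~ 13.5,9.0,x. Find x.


Scale factor = 13.5/9 = 1.5
Missing side = 4 × 1.5
= 6.0

6.0


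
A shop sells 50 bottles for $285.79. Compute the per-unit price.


Unit rate = total / quantity
= 285.79 / 50
= $5.72 per unit

$5.72 per unit


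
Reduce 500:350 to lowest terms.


GCD(500, 350) = 50
500/50 : 350/50
= 10:7

10:7


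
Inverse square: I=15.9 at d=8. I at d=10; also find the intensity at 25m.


I₁d₁² = I₂d₂²
I at 10m = 15.9 × (8/10)² = 15.9 × 64/100 = 1017.6/100 = 10.1760
I at 25m = 15.9 × (8/25)² = 15.9 × 64/625 = 1017.6/625 ≈ 1.6282
= 10.1760 and 1.6282

10.1760 and 1.6282


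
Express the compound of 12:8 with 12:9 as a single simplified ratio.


Compound ratio = (12×12) : (8×9)
= 144:72
GCD = 72
= 2:1

2:1


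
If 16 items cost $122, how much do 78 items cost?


Direct proportion: y/x = constant
k = 122/16 = 7.6250
y₂ = k × 78 = 122 × 78 / 16 = 9516/16
= 594.75

594.75


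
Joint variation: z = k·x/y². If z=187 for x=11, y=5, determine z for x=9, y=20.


z = k·x/y²
Solve for k using the known point: k = z·y²/x = 187×25/11 = 4675/11 = 425.0000
Now evaluate at x=9, y=20:
z = k × 9 / 400 = (4675 × 9) / (11 × 400) = 42075/4400
= 9.5625

9.5625


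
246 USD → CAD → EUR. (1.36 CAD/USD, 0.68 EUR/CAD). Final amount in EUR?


Step 1: 246 USD × 1.36 = 334.56 CAD
Step 2: 334.56 CAD × 0.68 = 227.50 EUR
Implied rate USD→EUR = 1.36 × 0.68 = 0.9248
= 227.50 EUR

227.50 EUR


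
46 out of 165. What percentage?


Percentage = (part / whole) × 100
= (46 / 165) × 100
≈ 27.88%

27.88%


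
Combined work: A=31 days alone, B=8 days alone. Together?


Rate of A = 1/31 per day
Rate of B = 1/8 per day
Combined rate = 1/31 + 1/8 = 39/248 ≈ 0.1573 per day
Days = 1 / combined rate = 248/39
≈ 6.36 days

6.36 days


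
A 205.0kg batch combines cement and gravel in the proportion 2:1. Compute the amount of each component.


Total parts = 2 + 1 = 3
cement: 205.0 × 2/3 = 136.7kg
gravel: 205.0 × 1/3 = 68.3kg
= 136.7kg and 68.3kg

136.7kg and 68.3kg


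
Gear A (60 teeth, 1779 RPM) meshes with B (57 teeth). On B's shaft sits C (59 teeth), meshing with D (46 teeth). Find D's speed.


Stage 1: RPM_B = RPM_A × t_A/t_B = 1779 × 60/57 = 106740/57 ≈ 1872.63
B and C share a shaft → RPM_C = RPM_B
Stage 2: RPM_D = RPM_C × t_C/t_D = RPM_A × (t_A×t_C)/(t_B×t_D)
Overall ratio = (60×59)/(57×46) = 3540/2622
RPM_D = 1779 × 3540/2622 = 6297660/2622
≈ 2401.85 RPM

2401.85 RPM


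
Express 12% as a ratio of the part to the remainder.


12% means 12 parts out of 100; remainder = 88
Part : remainder = 12:88
GCD = 4
= 3:22

3:22


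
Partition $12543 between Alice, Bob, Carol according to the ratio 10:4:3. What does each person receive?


Total parts = 10 + 4 + 3 = 17
Alice: 12543 × 10/17 = 7378.24
Bob: 12543 × 4/17 = 2951.29
Carol: 12543 × 3/17 = 2213.47
= Alice: $7378.24, Bob: $2951.29, Carol: $2213.47

Alice: $7378.24, Bob: $2951.29, Carol: $2213.47


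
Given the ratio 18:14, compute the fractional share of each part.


Total parts = 18 + 14 = 32
First part: 18/32 = 9/16
Second part: 14/32 = 7/16
= 9/16 and 7/16

9/16 and 7/16


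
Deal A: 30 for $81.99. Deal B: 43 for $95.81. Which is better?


Deal A: $81.99/30 = $2.7330/unit
Deal B: $95.81/43 = $2.2281/unit
B is cheaper per unit
= Deal B

Deal B


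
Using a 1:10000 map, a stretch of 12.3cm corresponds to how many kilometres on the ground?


Real distance = map distance × scale
= 12.3cm × 10000
= 123000 cm = 1230.0 m
= 1.230 km

1.230 km


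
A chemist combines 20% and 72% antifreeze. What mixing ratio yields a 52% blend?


Let x parts of 20% mix with y parts of 72%.
20x + 72y = 52(x + y)
20x + 72y = 52x + 52y
x(20 - 52) = y(52 - 72)
x/y = (72 - 52)/(52 - 20) = 20/32
Simplify: 5:8
= 5:8

5:8


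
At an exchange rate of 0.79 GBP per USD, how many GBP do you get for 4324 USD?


Amount × rate = 4324 × 0.79
= 3415.96 GBP

3415.96 GBP


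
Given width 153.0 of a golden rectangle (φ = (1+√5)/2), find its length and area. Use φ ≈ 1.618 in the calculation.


φ = (1 + √5) / 2 ≈ 1.618
Length = width × φ = 153.0 × 1.618 = 247.554
≈ 247.55
Area = width × length = 153.0 × 247.554 = 37875.762 ≈ 37875.76
= Length: 247.55, Area: 37875.76

Length: 247.55, Area: 37875.76


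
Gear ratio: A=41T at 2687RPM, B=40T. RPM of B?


Gear ratio = 41:40 = 41:40
RPM_B = RPM_A × (teeth_A / teeth_B)
= 2687 × (41/40)
= 2754.2 RPM

2754.2 RPM


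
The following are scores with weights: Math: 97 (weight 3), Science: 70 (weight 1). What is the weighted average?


Numerator = 97×3 + 70×1
= 291 + 70
= 361
Total weight = 4
Weighted avg = 361/4
= 90.25

90.25


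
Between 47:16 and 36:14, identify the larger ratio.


47/16 = 2.9375
36/14 = 2.5714
2.9375 > 2.5714, so 47:16 is greater
= 47:16

47:16


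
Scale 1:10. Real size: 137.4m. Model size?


Model size = real / scale
= 137.4 / 10
= 13.7400 m

13.7400 m


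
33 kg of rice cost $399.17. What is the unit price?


Unit rate = total / quantity
= 399.17 / 33
= $12.10 per unit

$12.10 per unit


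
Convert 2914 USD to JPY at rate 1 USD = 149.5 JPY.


Amount × rate = 2914 × 149.5
= 435643.00 JPY

435643.00 JPY


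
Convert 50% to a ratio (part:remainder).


50% means 50 parts out of 100; remainder = 50
Part : remainder = 50:50
GCD = 50
= 1:1

1:1


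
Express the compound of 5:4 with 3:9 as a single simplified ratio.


Compound ratio = (5×3) : (4×9)
= 15:36
GCD = 3
= 5:12

5:12


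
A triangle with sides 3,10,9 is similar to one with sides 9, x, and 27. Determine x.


Scale factor = 9/3 = 3
Missing side = 10 × 3
= 30.0

30.0


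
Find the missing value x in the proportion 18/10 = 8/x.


Cross multiply: 18 × x = 10 × 8
18x = 80
x = 80 / 18
= 4.44

4.44


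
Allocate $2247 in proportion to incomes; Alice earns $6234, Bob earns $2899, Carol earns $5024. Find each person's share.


Total income = 6234 + 2899 + 5024 = $14157
Alice: $2247 × 6234/14157 = $989.46
Bob: $2247 × 2899/14157 = $460.13
Carol: $2247 × 5024/14157 = $797.41
= Alice: $989.46, Bob: $460.13, Carol: $797.41

Alice: $989.46, Bob: $460.13, Carol: $797.41


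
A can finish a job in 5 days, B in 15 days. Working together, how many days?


Rate of A = 1/5 per day
Rate of B = 1/15 per day
Combined rate = 1/5 + 1/15 = 20/75 ≈ 0.2667 per day
Days = 1 / combined rate = 75/20
= 3.75 days

3.75 days


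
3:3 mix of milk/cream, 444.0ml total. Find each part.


Total parts = 3 + 3 = 6
milk: 444.0 × 3/6 = 222.0ml
cream: 444.0 × 3/6 = 222.0ml
= 222.0ml and 222.0ml

222.0ml and 222.0ml


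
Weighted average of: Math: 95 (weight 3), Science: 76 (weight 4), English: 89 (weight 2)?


Numerator = 95×3 + 76×4 + 89×2
= 285 + 304 + 178
= 767
Total weight = 9
Weighted avg = 767/9
= 85.22

85.22


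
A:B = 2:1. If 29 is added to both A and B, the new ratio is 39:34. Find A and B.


Let A = 2k, B = 1k.
(2k + 29) / (1k + 29) = 39/34
Cross-multiply: 34(2k + 29) = 39(1k + 29)
68k + 986 = 39k + 1131
68k - 39k = 1131 - 986
29k = 145
k = 145/29 = 5
A = 2×5 = 10, B = 1×5 = 5
= A = 10, B = 5

A = 10, B = 5


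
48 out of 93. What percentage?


Percentage = (part / whole) × 100
= (48 / 93) × 100
≈ 51.61%

51.61%


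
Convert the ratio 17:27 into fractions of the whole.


Total parts = 17 + 27 = 44
First part: 17/44 = 17/44
Second part: 27/44 = 27/44
= 17/44 and 27/44

17/44 and 27/44


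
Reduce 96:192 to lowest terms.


GCD(96, 192) = 96
96/96 : 192/96
= 1:2

1:2


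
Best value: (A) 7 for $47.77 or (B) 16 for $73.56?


Deal A: $47.77/7 = $6.8243/unit
Deal B: $73.56/16 = $4.5975/unit
B is cheaper per unit
= Deal B

Deal B


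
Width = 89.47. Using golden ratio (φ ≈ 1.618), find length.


φ = (1 + √5) / 2 ≈ 1.618
Length = width × φ = 89.47 × 1.618 = 144.76246
≈ 144.76

144.76


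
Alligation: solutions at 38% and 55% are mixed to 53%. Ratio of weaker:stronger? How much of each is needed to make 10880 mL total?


Let x parts of 38% mix with y parts of 55%.
38x + 55y = 53(x + y)
38x + 55y = 53x + 53y
x(38 - 53) = y(53 - 55)
x/y = (55 - 53)/(53 - 38) = 2/15
Simplify: 2:15
Total parts = 17; one part = 10880/17 = 640.00 mL
38% solution: 2×640.00 = 1280.00 mL
55% solution: 15×640.00 = 9600.00 mL
= ratio 2:15; 1280.00 mL and 9600.00 mL

ratio 2:15; 1280.00 mL and 9600.00 mL


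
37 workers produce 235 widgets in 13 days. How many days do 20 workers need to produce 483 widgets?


Days ∝ work / workers, so d₂ = d₁ × (m₁/m₂) × (w₂/w₁)
Workers factor (inverse): 37/20 = 1.8500
Work factor (direct): 483/235 ≈ 2.0553
d₂ = 13 × 37/20 × 483/235 = (13 × 37 × 483) / (20 × 235) = 232323/4700
≈ 49.43 days

49.43 days


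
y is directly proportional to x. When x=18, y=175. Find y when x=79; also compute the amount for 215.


Direct proportion: y/x = constant
k = 175/18 ≈ 9.7222
y at x=79: k × 79 = 175 × 79 / 18 = 13825/18 ≈ 768.06
y at x=215: k × 215 = 175 × 215 / 18 = 37625/18 ≈ 2090.28
= 768.06 and 2090.28

768.06 and 2090.28


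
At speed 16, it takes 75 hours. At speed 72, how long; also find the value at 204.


Inverse proportion: x × y = constant
k = 16 × 75 = 1200
At x=72: k/72 = 16.67
At x=204: k/204 = 5.88
= 16.67 and 5.88

16.67 and 5.88


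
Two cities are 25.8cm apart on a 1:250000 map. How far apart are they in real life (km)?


Real distance = map distance × scale
= 25.8cm × 250000
= 6450000 cm = 64500.0 m
= 64.500 km

64.500 km


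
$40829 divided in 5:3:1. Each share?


Total parts = 5 + 3 + 1 = 9
Part 1: 40829 × 5/9 = 22682.78
Part 2: 40829 × 3/9 = 13609.67
Part 3: 40829 × 1/9 = 4536.56
= Part 1: $22682.78, Part 2: $13609.67, Part 3: $4536.56

Part 1: $22682.78, Part 2: $13609.67, Part 3: $4536.56


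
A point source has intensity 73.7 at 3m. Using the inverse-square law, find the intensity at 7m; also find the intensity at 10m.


I₁d₁² = I₂d₂²
I at 7m = 73.7 × (3/7)² = 73.7 × 9/49 = 663.3/49 ≈ 13.5367
I at 10m = 73.7 × (3/10)² = 73.7 × 9/100 = 663.3/100 = 6.6330
= 13.5367 and 6.6330

13.5367 and 6.6330


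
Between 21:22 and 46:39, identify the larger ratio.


21/22 = 0.9545
46/39 = 1.1795
0.9545 < 1.1795, so 21:22 is less
= 46:39

46:39


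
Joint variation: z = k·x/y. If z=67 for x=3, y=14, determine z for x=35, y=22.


z = k·x/y
Solve for k using the known point: k = z·y/x = 67×14/3 = 938/3 ≈ 312.6667
Now evaluate at x=35, y=22:
z = k × 35 / 22 = (938 × 35) / (3 × 22) = 32830/66
≈ 497.4242

497.4242


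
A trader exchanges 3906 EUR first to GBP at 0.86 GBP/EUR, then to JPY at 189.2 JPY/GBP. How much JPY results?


Step 1: 3906 EUR × 0.86 = 3359.16 GBP
Step 2: 3359.16 GBP × 189.2 = 635553.07 JPY
Implied rate EUR→JPY = 0.86 × 189.2 = 162.7120
= 635553.07 JPY

635553.07 JPY


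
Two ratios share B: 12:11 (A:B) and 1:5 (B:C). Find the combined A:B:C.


Match B: multiply A:B by 1 → 12:11
Multiply B:C by 11 → 11:55
Combined: 12:11:55
GCD = 1
= 12:11:55

12:11:55


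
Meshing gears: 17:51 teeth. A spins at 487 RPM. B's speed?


Gear ratio = 17:51 = 1:3
RPM_B = RPM_A × (teeth_A / teeth_B)
= 487 × (17/51)
= 162.3 RPM

162.3 RPM


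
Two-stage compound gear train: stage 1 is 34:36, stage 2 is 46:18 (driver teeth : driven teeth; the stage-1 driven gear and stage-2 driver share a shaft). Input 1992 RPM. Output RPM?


Stage 1: RPM_B = RPM_A × t_A/t_B = 1992 × 34/36 = 67728/36 ≈ 1881.33
B and C share a shaft → RPM_C = RPM_B
Stage 2: RPM_D = RPM_C × t_C/t_D = RPM_A × (t_A×t_C)/(t_B×t_D)
Overall ratio = (34×46)/(36×18) = 1564/648
RPM_D = 1992 × 1564/648 = 3115488/648
≈ 4807.85 RPM

4807.85 RPM


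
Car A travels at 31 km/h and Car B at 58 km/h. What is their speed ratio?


Ratio = 31:58
GCD = 1
Simplified = 31:58
Time ratio (same distance) = 58:31
Speed ratio = 31:58

31:58


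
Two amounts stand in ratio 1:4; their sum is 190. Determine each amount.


Let A = 1k, B = 4k.
1k + 4k = 190
5k = 190 → k = 190/5 = 38
A = 1×38 = 38, B = 4×38 = 152
= A = 38, B = 152

A = 38, B = 152


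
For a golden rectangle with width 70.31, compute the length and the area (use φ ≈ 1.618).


φ = (1 + √5) / 2 ≈ 1.618
Length = width × φ = 70.31 × 1.618 = 113.76158
≈ 113.76
Area = width × length = 70.31 × 113.76158 = 7998.5766898 ≈ 7998.58
= Length: 113.76, Area: 7998.58

Length: 113.76, Area: 7998.58


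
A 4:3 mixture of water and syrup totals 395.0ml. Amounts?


Total parts = 4 + 3 = 7
water: 395.0 × 4/7 = 225.7ml
syrup: 395.0 × 3/7 = 169.3ml
= 225.7ml and 169.3ml

225.7ml and 169.3ml


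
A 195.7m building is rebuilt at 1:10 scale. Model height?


Model size = real / scale
= 195.7 / 10
= 19.5700 m

19.5700 m


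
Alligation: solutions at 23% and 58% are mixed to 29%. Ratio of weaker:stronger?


Let x parts of 23% mix with y parts of 58%.
23x + 58y = 29(x + y)
23x + 58y = 29x + 29y
x(23 - 29) = y(29 - 58)
x/y = (58 - 29)/(29 - 23) = 29/6
Simplify: 29:6
= 29:6

29:6


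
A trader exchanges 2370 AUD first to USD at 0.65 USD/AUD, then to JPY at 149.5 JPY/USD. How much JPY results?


Step 1: 2370 AUD × 0.65 = 1540.50 USD
Step 2: 1540.50 USD × 149.5 = 230304.75 JPY
Implied rate AUD→JPY = 0.65 × 149.5 = 97.1750
= 230304.75 JPY

230304.75 JPY


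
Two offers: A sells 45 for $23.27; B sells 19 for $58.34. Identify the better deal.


Deal A: $23.27/45 = $0.5171/unit
Deal B: $58.34/19 = $3.0705/unit
A is cheaper per unit
= Deal A

Deal A


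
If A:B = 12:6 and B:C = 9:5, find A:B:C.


Match B: multiply A:B by 9 → 108:54
Multiply B:C by 6 → 54:30
Combined: 108:54:30
GCD = 6
= 18:9:5

18:9:5


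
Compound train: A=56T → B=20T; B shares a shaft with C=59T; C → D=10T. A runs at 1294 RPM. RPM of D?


Stage 1: RPM_B = RPM_A × t_A/t_B = 1294 × 56/20 = 72464/20 = 3623.20
B and C share a shaft → RPM_C = RPM_B
Stage 2: RPM_D = RPM_C × t_C/t_D = RPM_A × (t_A×t_C)/(t_B×t_D)
Overall ratio = (56×59)/(20×10) = 3304/200
RPM_D = 1294 × 3304/200 = 4275376/200
= 21376.88 RPM

21376.88 RPM


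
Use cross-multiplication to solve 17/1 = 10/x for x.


Cross multiply: 17 × x = 1 × 10
17x = 10
x = 10 / 17
= 0.59

0.59


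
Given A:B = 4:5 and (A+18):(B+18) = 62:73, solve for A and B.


Let A = 4k, B = 5k.
(4k + 18) / (5k + 18) = 62/73
Cross-multiply: 73(4k + 18) = 62(5k + 18)
292k + 1314 = 310k + 1116
292k - 310k = 1116 - 1314
-18k = -198
k = -198/-18 = 11
A = 4×11 = 44, B = 5×11 = 55
= A = 44, B = 55

A = 44, B = 55


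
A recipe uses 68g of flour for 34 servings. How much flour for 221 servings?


Direct proportion: y/x = constant
k = 68/34 = 2.0000
y₂ = k × 221 = 68 × 221 / 34 = 15028/34
= 442.00

442.00


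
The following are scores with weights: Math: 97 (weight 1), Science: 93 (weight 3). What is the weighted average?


Numerator = 97×1 + 93×3
= 97 + 279
= 376
Total weight = 4
Weighted avg = 376/4
= 94.00

94.00


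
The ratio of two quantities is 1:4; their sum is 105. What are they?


Let A = 1k, B = 4k.
1k + 4k = 105
5k = 105 → k = 105/5 = 21
A = 1×21 = 21, B = 4×21 = 84
= A = 21, B = 84

A = 21, B = 84


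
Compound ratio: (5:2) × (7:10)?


Compound ratio = (5×7) : (2×10)
= 35:20
GCD = 5
= 7:4

7:4


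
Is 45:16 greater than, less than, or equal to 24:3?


45/16 = 2.8125
24/3 = 8.0000
2.8125 < 8.0000, so 45:16 is less
= less than

less than


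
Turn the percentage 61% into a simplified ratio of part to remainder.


61% means 61 parts out of 100; remainder = 39
Part : remainder = 61:39
GCD = 1
= 61:39

61:39


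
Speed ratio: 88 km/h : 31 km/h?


Ratio = 88:31
GCD = 1
Simplified = 88:31
Time ratio (same distance) = 31:88
Speed ratio = 88:31

88:31


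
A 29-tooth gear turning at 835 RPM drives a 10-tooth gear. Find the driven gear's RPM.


Gear ratio = 29:10 = 29:10
RPM_B = RPM_A × (teeth_A / teeth_B)
= 835 × (29/10)
= 2421.5 RPM

2421.5 RPM


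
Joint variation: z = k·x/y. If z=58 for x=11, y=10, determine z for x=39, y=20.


z = k·x/y
Solve for k using the known point: k = z·y/x = 58×10/11 = 580/11 ≈ 52.7273
Now evaluate at x=39, y=20:
z = k × 39 / 20 = (580 × 39) / (11 × 20) = 22620/220
≈ 102.8182

102.8182


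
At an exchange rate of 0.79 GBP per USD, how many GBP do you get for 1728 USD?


Amount × rate = 1728 × 0.79
= 1365.12 GBP

1365.12 GBP


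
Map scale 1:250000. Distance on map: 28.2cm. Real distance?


Real distance = map distance × scale
= 28.2cm × 250000
= 7050000 cm = 70500.0 m
= 70.500 km

70.500 km


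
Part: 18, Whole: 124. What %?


Percentage = (part / whole) × 100
= (18 / 124) × 100
≈ 14.52%

14.52%


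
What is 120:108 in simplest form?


GCD(120, 108) = 12
120/12 : 108/12
= 10:9

10:9


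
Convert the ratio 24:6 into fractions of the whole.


Total parts = 24 + 6 = 30
First part: 24/30 = 4/5
Second part: 6/30 = 1/5
= 4/5 and 1/5

4/5 and 1/5


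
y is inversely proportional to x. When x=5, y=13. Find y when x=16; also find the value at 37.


Inverse proportion: x × y = constant
k = 5 × 13 = 65
At x=16: k/16 = 4.06
At x=37: k/37 = 1.76
= 4.06 and 1.76

4.06 and 1.76


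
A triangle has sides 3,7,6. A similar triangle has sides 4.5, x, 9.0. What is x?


Scale factor = 4.5/3 = 1.5
Missing side = 7 × 1.5
= 10.5

10.5


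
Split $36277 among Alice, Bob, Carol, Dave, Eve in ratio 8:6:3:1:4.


Total parts = 8 + 6 + 3 + 1 + 4 = 22
Alice: 36277 × 8/22 = 13191.64
Bob: 36277 × 6/22 = 9893.73
Carol: 36277 × 3/22 = 4946.86
Dave: 36277 × 1/22 = 1648.95
Eve: 36277 × 4/22 = 6595.82
= Alice: $13191.64, Bob: $9893.73, Carol: $4946.86, Dave: $1648.95, Eve: $6595.82

Alice: $13191.64, Bob: $9893.73, Carol: $4946.86, Dave: $1648.95, Eve: $6595.82


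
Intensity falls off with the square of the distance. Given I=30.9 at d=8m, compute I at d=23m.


I₁d₁² = I₂d₂²
I₂ = I₁ × (d₁/d₂)²
= 30.9 × (8/23)²
= 30.9 × 64/529
= 1977.6/529
≈ 3.7384

3.7384


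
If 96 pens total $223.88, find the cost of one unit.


Unit rate = total / quantity
= 223.88 / 96
= $2.33 per unit

$2.33 per unit


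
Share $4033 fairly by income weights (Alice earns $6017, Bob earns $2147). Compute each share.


Total income = 6017 + 2147 = $8164
Alice: $4033 × 6017/8164 = $2972.39
Bob: $4033 × 2147/8164 = $1060.61
= Alice: $2972.39, Bob: $1060.61

Alice: $2972.39, Bob: $1060.61


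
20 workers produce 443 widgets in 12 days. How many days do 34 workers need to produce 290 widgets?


Days ∝ work / workers, so d₂ = d₁ × (m₁/m₂) × (w₂/w₁)
Workers factor (inverse): 20/34 ≈ 0.5882
Work factor (direct): 290/443 ≈ 0.6546
d₂ = 12 × 20/34 × 290/443 = (12 × 20 × 290) / (34 × 443) = 69600/15062
≈ 4.62 days

4.62 days


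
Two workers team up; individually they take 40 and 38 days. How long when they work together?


Rate of A = 1/40 per day
Rate of B = 1/38 per day
Combined rate = 1/40 + 1/38 = 78/1520 ≈ 0.0513 per day
Days = 1 / combined rate = 1520/78
≈ 19.49 days

19.49 days


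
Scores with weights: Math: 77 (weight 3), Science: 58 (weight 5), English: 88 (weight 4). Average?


Numerator = 77×3 + 58×5 + 88×4
= 231 + 290 + 352
= 873
Total weight = 12
Weighted avg = 873/12
= 72.75

72.75


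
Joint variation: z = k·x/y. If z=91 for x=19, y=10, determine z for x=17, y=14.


z = k·x/y
Solve for k using the known point: k = z·y/x = 91×10/19 = 910/19 ≈ 47.8947
Now evaluate at x=17, y=14:
z = k × 17 / 14 = (910 × 17) / (19 × 14) = 15470/266
≈ 58.1579

58.1579


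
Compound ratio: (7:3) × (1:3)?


Compound ratio = (7×1) : (3×3)
= 7:9
GCD = 1
= 7:9

7:9


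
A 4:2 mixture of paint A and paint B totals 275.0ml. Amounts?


Total parts = 4 + 2 = 6
paint A: 275.0 × 4/6 = 183.3ml
paint B: 275.0 × 2/6 = 91.7ml
= 183.3ml and 91.7ml

183.3ml and 91.7ml


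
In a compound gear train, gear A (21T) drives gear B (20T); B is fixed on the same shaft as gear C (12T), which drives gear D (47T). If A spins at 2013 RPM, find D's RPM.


Stage 1: RPM_B = RPM_A × t_A/t_B = 2013 × 21/20 = 42273/20 = 2113.65
B and C share a shaft → RPM_C = RPM_B
Stage 2: RPM_D = RPM_C × t_C/t_D = RPM_A × (t_A×t_C)/(t_B×t_D)
Overall ratio = (21×12)/(20×47) = 252/940
RPM_D = 2013 × 252/940 = 507276/940
≈ 539.66 RPM

539.66 RPM


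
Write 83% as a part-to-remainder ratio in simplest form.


83% means 83 parts out of 100; remainder = 17
Part : remainder = 83:17
GCD = 1
= 83:17

83:17


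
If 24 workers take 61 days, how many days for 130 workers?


Inverse proportion: x × y = constant
k = 24 × 61 = 1464
y₂ = k / 130 = 1464 / 130
= 11.26

11.26


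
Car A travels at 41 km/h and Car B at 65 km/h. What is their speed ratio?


Ratio = 41:65
GCD = 1
Simplified = 41:65
Time ratio (same distance) = 65:41
Speed ratio = 41:65

41:65


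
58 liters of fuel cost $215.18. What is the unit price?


Unit rate = total / quantity
= 215.18 / 58
= $3.71 per unit

$3.71 per unit


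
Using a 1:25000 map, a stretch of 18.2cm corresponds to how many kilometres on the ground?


Real distance = map distance × scale
= 18.2cm × 25000
= 455000 cm = 4550.0 m
= 4.550 km

4.550 km


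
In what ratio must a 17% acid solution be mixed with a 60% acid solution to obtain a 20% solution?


Let x parts of 17% mix with y parts of 60%.
17x + 60y = 20(x + y)
17x + 60y = 20x + 20y
x(17 - 20) = y(20 - 60)
x/y = (60 - 20)/(20 - 17) = 40/3
Simplify: 40:3
= 40:3

40:3


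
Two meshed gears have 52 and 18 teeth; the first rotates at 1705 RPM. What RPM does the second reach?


Gear ratio = 52:18 = 26:9
RPM_B = RPM_A × (teeth_A / teeth_B)
= 1705 × (52/18)
= 4925.6 RPM

4925.6 RPM


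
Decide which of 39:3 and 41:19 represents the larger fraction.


39/3 = 13.0000
41/19 = 2.1579
13.0000 > 2.1579, so 39:3 is greater
= 39:3

39:3


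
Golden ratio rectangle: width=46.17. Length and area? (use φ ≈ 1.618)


φ = (1 + √5) / 2 ≈ 1.618
Length = width × φ = 46.17 × 1.618 = 74.70306
≈ 74.70
Area = width × length = 46.17 × 74.70306 = 3449.0402802 ≈ 3449.04
= Length: 74.70, Area: 3449.04

Length: 74.70, Area: 3449.04


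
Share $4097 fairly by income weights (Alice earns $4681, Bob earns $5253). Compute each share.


Total income = 4681 + 5253 = $9934
Alice: $4097 × 4681/9934 = $1930.55
Bob: $4097 × 5253/9934 = $2166.45
= Alice: $1930.55, Bob: $2166.45

Alice: $1930.55, Bob: $2166.45


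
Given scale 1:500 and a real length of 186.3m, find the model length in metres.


Model size = real / scale
= 186.3 / 500
= 0.3726 m

0.3726 m


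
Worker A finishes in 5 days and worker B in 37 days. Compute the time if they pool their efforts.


Rate of A = 1/5 per day
Rate of B = 1/37 per day
Combined rate = 1/5 + 1/37 = 42/185 ≈ 0.2270 per day
Days = 1 / combined rate = 185/42
≈ 4.40 days

4.40 days


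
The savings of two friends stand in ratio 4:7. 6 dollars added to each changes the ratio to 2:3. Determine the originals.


Let A = 4k, B = 7k.
(4k + 6) / (7k + 6) = 2/3
Cross-multiply: 3(4k + 6) = 2(7k + 6)
12k + 18 = 14k + 12
12k - 14k = 12 - 18
-2k = -6
k = -6/-2 = 3
A = 4×3 = 12, B = 7×3 = 21
= A = 12, B = 21

A = 12, B = 21


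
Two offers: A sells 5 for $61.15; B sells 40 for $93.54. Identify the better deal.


Deal A: $61.15/5 = $12.2300/unit
Deal B: $93.54/40 = $2.3385/unit
B is cheaper per unit
= Deal B

Deal B


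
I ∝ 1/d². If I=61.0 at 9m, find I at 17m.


I₁d₁² = I₂d₂²
I₂ = I₁ × (d₁/d₂)²
= 61.0 × (9/17)²
= 61.0 × 81/289
= 4941/289
≈ 17.0969

17.0969


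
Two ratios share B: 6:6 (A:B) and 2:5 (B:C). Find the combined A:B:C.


Match B: multiply A:B by 2 → 12:12
Multiply B:C by 6 → 12:30
Combined: 12:12:30
GCD = 6
= 2:2:5

2:2:5


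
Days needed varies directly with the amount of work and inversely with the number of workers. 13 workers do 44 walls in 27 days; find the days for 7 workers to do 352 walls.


Days ∝ work / workers, so d₂ = d₁ × (m₁/m₂) × (w₂/w₁)
Workers factor (inverse): 13/7 ≈ 1.8571
Work factor (direct): 352/44 = 8.0000
d₂ = 27 × 13/7 × 352/44 = (27 × 13 × 352) / (7 × 44) = 123552/308
≈ 401.14 days

401.14 days


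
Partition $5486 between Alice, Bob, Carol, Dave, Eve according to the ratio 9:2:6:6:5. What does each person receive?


Total parts = 9 + 2 + 6 + 6 + 5 = 28
Alice: 5486 × 9/28 = 1763.36
Bob: 5486 × 2/28 = 391.86
Carol: 5486 × 6/28 = 1175.57
Dave: 5486 × 6/28 = 1175.57
Eve: 5486 × 5/28 = 979.64
= Alice: $1763.36, Bob: $391.86, Carol: $1175.57, Dave: $1175.57, Eve: $979.64

Alice: $1763.36, Bob: $391.86, Carol: $1175.57, Dave: $1175.57, Eve: $979.64


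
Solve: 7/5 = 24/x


Cross multiply: 7 × x = 5 × 24
7x = 120
x = 120 / 7
= 17.14

17.14


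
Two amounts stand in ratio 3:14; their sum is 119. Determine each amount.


Let A = 3k, B = 14k.
3k + 14k = 119
17k = 119 → k = 119/17 = 7
A = 3×7 = 21, B = 14×7 = 98
= A = 21, B = 98

A = 21, B = 98


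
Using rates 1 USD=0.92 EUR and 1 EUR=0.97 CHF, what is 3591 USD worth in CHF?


Step 1: 3591 USD × 0.92 = 3303.72 EUR
Step 2: 3303.72 EUR × 0.97 = 3204.61 CHF
Implied rate USD→CHF = 0.92 × 0.97 = 0.8924
= 3204.61 CHF

3204.61 CHF


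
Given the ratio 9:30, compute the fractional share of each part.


Total parts = 9 + 30 = 39
First part: 9/39 = 3/13
Second part: 30/39 = 10/13
= 3/13 and 10/13

3/13 and 10/13


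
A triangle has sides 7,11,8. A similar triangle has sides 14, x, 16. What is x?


Scale factor = 14/7 = 2
Missing side = 11 × 2
= 22.0

22.0


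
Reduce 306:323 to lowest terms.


GCD(306, 323) = 17
306/17 : 323/17
= 18:19

18:19


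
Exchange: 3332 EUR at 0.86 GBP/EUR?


Amount × rate = 3332 × 0.86
= 2865.52 GBP

2865.52 GBP


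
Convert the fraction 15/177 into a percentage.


Percentage = (part / whole) × 100
= (15 / 177) × 100
≈ 8.47%

8.47%


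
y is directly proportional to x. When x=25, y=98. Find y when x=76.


Direct proportion: y/x = constant
k = 98/25 = 3.9200
y₂ = k × 76 = 98 × 76 / 25 = 7448/25
= 297.92

297.92


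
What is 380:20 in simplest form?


GCD(380, 20) = 20
380/20 : 20/20
= 19:1

19:1


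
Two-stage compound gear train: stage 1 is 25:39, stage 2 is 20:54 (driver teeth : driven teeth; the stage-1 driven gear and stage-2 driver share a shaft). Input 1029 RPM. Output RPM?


Stage 1: RPM_B = RPM_A × t_A/t_B = 1029 × 25/39 = 25725/39 ≈ 659.62
B and C share a shaft → RPM_C = RPM_B
Stage 2: RPM_D = RPM_C × t_C/t_D = RPM_A × (t_A×t_C)/(t_B×t_D)
Overall ratio = (25×20)/(39×54) = 500/2106
RPM_D = 1029 × 500/2106 = 514500/2106
≈ 244.30 RPM

244.30 RPM


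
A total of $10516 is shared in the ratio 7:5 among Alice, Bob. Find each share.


Total parts = 7 + 5 = 12
Alice: 10516 × 7/12 = 6134.33
Bob: 10516 × 5/12 = 4381.67
= Alice: $6134.33, Bob: $4381.67

Alice: $6134.33, Bob: $4381.67


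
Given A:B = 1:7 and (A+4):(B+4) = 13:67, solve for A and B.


Let A = 1k, B = 7k.
(1k + 4) / (7k + 4) = 13/67
Cross-multiply: 67(1k + 4) = 13(7k + 4)
67k + 268 = 91k + 52
67k - 91k = 52 - 268
-24k = -216
k = -216/-24 = 9
A = 1×9 = 9, B = 7×9 = 63
= A = 9, B = 63

A = 9, B = 63


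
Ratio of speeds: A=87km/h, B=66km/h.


Ratio = 87:66
GCD = 3
Simplified = 29:22
Time ratio (same distance) = 22:29
Speed ratio = 29:22

29:22


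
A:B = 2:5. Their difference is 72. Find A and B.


Let A = 2k, B = 5k.
5k - 2k = 72
3k = 72 → k = 72/3 = 24
A = 2×24 = 48, B = 5×24 = 120
= A = 48, B = 120

A = 48, B = 120


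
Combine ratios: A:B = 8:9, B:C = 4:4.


Match B: multiply A:B by 4 → 32:36
Multiply B:C by 9 → 36:36
Combined: 32:36:36
GCD = 4
= 8:9:9

8:9:9


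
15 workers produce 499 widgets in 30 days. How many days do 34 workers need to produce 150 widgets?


Days ∝ work / workers, so d₂ = d₁ × (m₁/m₂) × (w₂/w₁)
Workers factor (inverse): 15/34 ≈ 0.4412
Work factor (direct): 150/499 ≈ 0.3006
d₂ = 30 × 15/34 × 150/499 = (30 × 15 × 150) / (34 × 499) = 67500/16966
≈ 3.98 days

3.98 days


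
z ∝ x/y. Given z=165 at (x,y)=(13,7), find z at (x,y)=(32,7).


z = k·x/y
Solve for k using the known point: k = z·y/x = 165×7/13 = 1155/13 ≈ 88.8462
Now evaluate at x=32, y=7:
z = k × 32 / 7 = (1155 × 32) / (13 × 7) = 36960/91
≈ 406.1538

406.1538


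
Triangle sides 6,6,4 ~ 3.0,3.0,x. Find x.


Scale factor = 3.0/6 = 0.5
Missing side = 4 × 0.5
= 2.0

2.0


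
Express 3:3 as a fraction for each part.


Total parts = 3 + 3 = 6
First part: 3/6 = 1/2
Second part: 3/6 = 1/2
= 1/2 and 1/2

1/2 and 1/2


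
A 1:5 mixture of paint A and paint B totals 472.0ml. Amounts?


Total parts = 1 + 5 = 6
paint A: 472.0 × 1/6 = 78.7ml
paint B: 472.0 × 5/6 = 393.3ml
= 78.7ml and 393.3ml

78.7ml and 393.3ml


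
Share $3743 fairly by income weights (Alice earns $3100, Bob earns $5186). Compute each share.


Total income = 3100 + 5186 = $8286
Alice: $3743 × 3100/8286 = $1400.35
Bob: $3743 × 5186/8286 = $2342.65
= Alice: $1400.35, Bob: $2342.65

Alice: $1400.35, Bob: $2342.65


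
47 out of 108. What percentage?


Percentage = (part / whole) × 100
= (47 / 108) × 100
≈ 43.52%

43.52%


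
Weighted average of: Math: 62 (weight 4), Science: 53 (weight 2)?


Numerator = 62×4 + 53×2
= 248 + 106
= 354
Total weight = 6
Weighted avg = 354/6
= 59.00

59.00


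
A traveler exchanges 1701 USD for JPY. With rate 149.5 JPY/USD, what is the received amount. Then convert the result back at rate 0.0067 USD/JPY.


Amount × rate = 1701 × 149.5 = 254299.50 JPY
Round-trip: 254299.50 × 0.0067 = 1703.81 USD
= 254299.50 JPY, then 1703.81 USD

254299.50 JPY, then 1703.81 USD


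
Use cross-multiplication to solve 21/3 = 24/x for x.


Cross multiply: 21 × x = 3 × 24
21x = 72
x = 72 / 21
= 3.43

3.43


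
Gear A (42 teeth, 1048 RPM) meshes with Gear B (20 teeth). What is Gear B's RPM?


Gear ratio = 42:20 = 21:10
RPM_B = RPM_A × (teeth_A / teeth_B)
= 1048 × (42/20)
= 2200.8 RPM

2200.8 RPM


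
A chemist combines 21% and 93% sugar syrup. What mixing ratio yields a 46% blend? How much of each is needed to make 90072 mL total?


Let x parts of 21% mix with y parts of 93%.
21x + 93y = 46(x + y)
21x + 93y = 46x + 46y
x(21 - 46) = y(46 - 93)
x/y = (93 - 46)/(46 - 21) = 47/25
Simplify: 47:25
Total parts = 72; one part = 90072/72 = 1251.00 mL
21% solution: 47×1251.00 = 58797.00 mL
93% solution: 25×1251.00 = 31275.00 mL
= ratio 47:25; 58797.00 mL and 31275.00 mL

ratio 47:25; 58797.00 mL and 31275.00 mL


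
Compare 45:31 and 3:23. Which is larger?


45/31 = 1.4516
3/23 = 0.1304
1.4516 > 0.1304, so 45:31 is greater
= 45:31

45:31


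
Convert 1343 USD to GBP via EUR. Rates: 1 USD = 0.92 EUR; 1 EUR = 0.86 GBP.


Step 1: 1343 USD × 0.92 = 1235.56 EUR
Step 2: 1235.56 EUR × 0.86 = 1062.58 GBP
Implied rate USD→GBP = 0.92 × 0.86 = 0.7912
= 1062.58 GBP

1062.58 GBP


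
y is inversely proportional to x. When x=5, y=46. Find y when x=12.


Inverse proportion: x × y = constant
k = 5 × 46 = 230
y₂ = k / 12 = 230 / 12
= 19.17

19.17


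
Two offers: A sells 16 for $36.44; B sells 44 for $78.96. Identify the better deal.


Deal A: $36.44/16 = $2.2775/unit
Deal B: $78.96/44 = $1.7945/unit
B is cheaper per unit
= Deal B

Deal B


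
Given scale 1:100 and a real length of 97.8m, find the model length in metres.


Model size = real / scale
= 97.8 / 100
= 0.9780 m

0.9780 m


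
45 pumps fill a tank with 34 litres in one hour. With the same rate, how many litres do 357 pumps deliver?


Direct proportion: y/x = constant
k = 34/45 ≈ 0.7556
y₂ = k × 357 = 34 × 357 / 45 = 12138/45
≈ 269.73

269.73


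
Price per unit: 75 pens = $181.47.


Unit rate = total / quantity
= 181.47 / 75
= $2.42 per unit

$2.42 per unit


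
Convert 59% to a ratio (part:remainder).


59% means 59 parts out of 100; remainder = 41
Part : remainder = 59:41
GCD = 1
= 59:41

59:41


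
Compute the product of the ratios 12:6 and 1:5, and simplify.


Compound ratio = (12×1) : (6×5)
= 12:30
GCD = 6
= 2:5

2:5


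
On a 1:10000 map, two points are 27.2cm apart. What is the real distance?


Real distance = map distance × scale
= 27.2cm × 10000
= 272000 cm = 2720.0 m
= 2.720 km

2.720 km


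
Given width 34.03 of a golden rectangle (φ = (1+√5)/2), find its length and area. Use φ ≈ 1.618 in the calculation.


φ = (1 + √5) / 2 ≈ 1.618
Length = width × φ = 34.03 × 1.618 = 55.06054
≈ 55.06
Area = width × length = 34.03 × 55.06054 = 1873.7101762 ≈ 1873.71
= Length: 55.06, Area: 1873.71

Length: 55.06, Area: 1873.71


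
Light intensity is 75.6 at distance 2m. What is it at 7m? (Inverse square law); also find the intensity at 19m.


I₁d₁² = I₂d₂²
I at 7m = 75.6 × (2/7)² = 75.6 × 4/49 = 302.4/49 ≈ 6.1714
I at 19m = 75.6 × (2/19)² = 75.6 × 4/361 = 302.4/361 ≈ 0.8377
= 6.1714 and 0.8377

6.1714 and 0.8377


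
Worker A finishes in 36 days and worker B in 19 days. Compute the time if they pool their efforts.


Rate of A = 1/36 per day
Rate of B = 1/19 per day
Combined rate = 1/36 + 1/19 = 55/684 ≈ 0.0804 per day
Days = 1 / combined rate = 684/55
≈ 12.44 days

12.44 days


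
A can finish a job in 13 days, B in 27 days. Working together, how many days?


Rate of A = 1/13 per day
Rate of B = 1/27 per day
Combined rate = 1/13 + 1/27 = 40/351 ≈ 0.1140 per day
Days = 1 / combined rate = 351/40
≈ 8.78 days

8.78 days


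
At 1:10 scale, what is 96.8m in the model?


Model size = real / scale
= 96.8 / 10
= 9.6800 m

9.6800 m


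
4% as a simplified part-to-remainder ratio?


4% means 4 parts out of 100; remainder = 96
Part : remainder = 4:96
GCD = 4
= 1:24

1:24


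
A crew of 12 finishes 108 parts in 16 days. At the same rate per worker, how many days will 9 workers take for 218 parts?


Days ∝ work / workers, so d₂ = d₁ × (m₁/m₂) × (w₂/w₁)
Workers factor (inverse): 12/9 ≈ 1.3333
Work factor (direct): 218/108 ≈ 2.0185
d₂ = 16 × 12/9 × 218/108 = (16 × 12 × 218) / (9 × 108) = 41856/972
≈ 43.06 days

43.06 days


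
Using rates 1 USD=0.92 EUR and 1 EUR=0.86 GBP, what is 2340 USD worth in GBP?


Step 1: 2340 USD × 0.92 = 2152.80 EUR
Step 2: 2152.80 EUR × 0.86 = 1851.41 GBP
Implied rate USD→GBP = 0.92 × 0.86 = 0.7912
= 1851.41 GBP

1851.41 GBP


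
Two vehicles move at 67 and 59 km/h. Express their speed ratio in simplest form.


Ratio = 67:59
GCD = 1
Simplified = 67:59
Time ratio (same distance) = 59:67
Speed ratio = 67:59

67:59


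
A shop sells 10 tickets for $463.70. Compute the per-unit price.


Unit rate = total / quantity
= 463.70 / 10
= $46.37 per unit

$46.37 per unit


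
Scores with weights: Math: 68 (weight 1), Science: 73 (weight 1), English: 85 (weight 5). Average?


Numerator = 68×1 + 73×1 + 85×5
= 68 + 73 + 425
= 566
Total weight = 7
Weighted avg = 566/7
= 80.86

80.86


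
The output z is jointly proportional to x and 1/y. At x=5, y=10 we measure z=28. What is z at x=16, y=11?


z = k·x/y
Solve for k using the known point: k = z·y/x = 28×10/5 = 280/5 = 56.0000
Now evaluate at x=16, y=11:
z = k × 16 / 11 = (280 × 16) / (5 × 11) = 4480/55
≈ 81.4545

81.4545


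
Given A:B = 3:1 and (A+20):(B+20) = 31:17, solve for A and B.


Let A = 3k, B = 1k.
(3k + 20) / (1k + 20) = 31/17
Cross-multiply: 17(3k + 20) = 31(1k + 20)
51k + 340 = 31k + 620
51k - 31k = 620 - 340
20k = 280
k = 280/20 = 14
A = 3×14 = 42, B = 1×14 = 14
= A = 42, B = 14

A = 42, B = 14


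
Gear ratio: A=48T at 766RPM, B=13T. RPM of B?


Gear ratio = 48:13 = 48:13
RPM_B = RPM_A × (teeth_A / teeth_B)
= 766 × (48/13)
= 2828.3 RPM

2828.3 RPM


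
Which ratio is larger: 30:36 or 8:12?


30/36 = 0.8333
8/12 = 0.6667
0.8333 > 0.6667, so 30:36 is greater
= 30:36

30:36


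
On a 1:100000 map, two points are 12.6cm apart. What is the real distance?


Real distance = map distance × scale
= 12.6cm × 100000
= 1260000 cm = 12600.0 m
= 12.600 km

12.600 km


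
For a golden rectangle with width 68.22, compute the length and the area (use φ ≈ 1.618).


φ = (1 + √5) / 2 ≈ 1.618
Length = width × φ = 68.22 × 1.618 = 110.37996
≈ 110.38
Area = width × length = 68.22 × 110.37996 = 7530.1208712 ≈ 7530.12
= Length: 110.38, Area: 7530.12

Length: 110.38, Area: 7530.12


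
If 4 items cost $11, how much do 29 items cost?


Direct proportion: y/x = constant
k = 11/4 = 2.7500
y₂ = k × 29 = 11 × 29 / 4 = 319/4
= 79.75

79.75


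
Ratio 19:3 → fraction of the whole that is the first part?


Total parts = 19 + 3 = 22
First part: 19/22 = 19/22
= 19/22

19/22


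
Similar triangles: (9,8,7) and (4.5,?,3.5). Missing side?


Scale factor = 4.5/9 = 0.5
Missing side = 8 × 0.5
= 4.0

4.0


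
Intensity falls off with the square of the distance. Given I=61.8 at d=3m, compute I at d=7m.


I₁d₁² = I₂d₂²
I₂ = I₁ × (d₁/d₂)²
= 61.8 × (3/7)²
= 61.8 × 9/49
= 556.2/49
≈ 11.3510

11.3510


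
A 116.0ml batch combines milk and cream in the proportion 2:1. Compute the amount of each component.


Total parts = 2 + 1 = 3
milk: 116.0 × 2/3 = 77.3ml
cream: 116.0 × 1/3 = 38.7ml
= 77.3ml and 38.7ml

77.3ml and 38.7ml
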